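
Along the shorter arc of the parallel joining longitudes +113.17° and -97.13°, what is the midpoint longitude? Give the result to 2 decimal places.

-171.98°

Signed shortest Δλ from +113.17° to -97.13° is +149.70°.
Midpoint longitude = +113.17° + (+149.70°)/2 = +113.17° + 74.85° = +188.02°.
Normalise into (−180°, 180°]: -171.98°.
(The naïve average (+113.17 + -97.13)/2 = 8.02° is on the wrong side of the globe.)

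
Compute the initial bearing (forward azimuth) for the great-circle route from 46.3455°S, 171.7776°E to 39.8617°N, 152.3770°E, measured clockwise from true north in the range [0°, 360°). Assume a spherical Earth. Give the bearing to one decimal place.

345.2°

Δλ = 152.3770 − 171.7776 = -19.4006°.
θ = atan2( sin Δλ · cos φ₂ , cos φ₁ · sin φ₂ − sin φ₁ · cos φ₂ · cos Δλ )
  = atan2(-0.25497, 0.96628) = -14.782° → normalised to [0°, 360°): 345.218°.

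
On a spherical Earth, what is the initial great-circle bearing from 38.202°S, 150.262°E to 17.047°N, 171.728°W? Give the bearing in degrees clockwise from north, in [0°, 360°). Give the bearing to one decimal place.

40.2°

Δλ = -171.728 − 150.262 = -321.990°; wrapped into (−180°, 180°]: 38.010°.
θ = atan2( sin Δλ · cos φ₂ , cos φ₁ · sin φ₂ − sin φ₁ · cos φ₂ · cos Δλ )
  = atan2(0.58874, 0.69623) = 40.218° → normalised to [0°, 360°): 40.218°.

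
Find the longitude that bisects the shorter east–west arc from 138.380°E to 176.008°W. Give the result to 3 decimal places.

Signed shortest Δλ from +138.380° to -176.008° is +45.612°.
Midpoint longitude = +138.380° + (+45.612°)/2 = +138.380° + 22.806° = +161.186°.
(The naïve average (+138.380 + -176.008)/2 = -18.814° is on the wrong side of the globe.)

161.186°E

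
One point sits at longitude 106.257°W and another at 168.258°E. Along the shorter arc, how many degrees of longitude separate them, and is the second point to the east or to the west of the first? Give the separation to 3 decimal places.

85.485° west

Raw difference: 168.258 − -106.257 = 274.515°.
Normalise into (−180°, 180°]: 274.515° − 360° = -85.485°.
Negative ⇒ the second point lies to the west; separation 85.485°.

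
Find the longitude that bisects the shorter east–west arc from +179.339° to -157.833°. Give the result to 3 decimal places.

-169.247°

Signed shortest Δλ from +179.339° to -157.833° is +22.828°.
Midpoint longitude = +179.339° + (+22.828°)/2 = +179.339° + 11.414° = +190.753°.
Normalise into (−180°, 180°]: -169.247°.
(The naïve average (+179.339 + -157.833)/2 = 10.753° is on the wrong side of the globe.)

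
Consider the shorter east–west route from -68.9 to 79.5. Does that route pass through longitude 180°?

No

Signed shortest Δλ = ((79.5 − -68.9 + 180) mod 360) − 180 = 148.4°.
Going east by 148.4° from -68.9° reaches +79.5° without touching 180°.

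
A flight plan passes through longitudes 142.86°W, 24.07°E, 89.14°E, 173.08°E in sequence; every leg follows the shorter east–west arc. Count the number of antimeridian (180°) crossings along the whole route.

Leg 1: -142.86° → +24.07°, shortest Δλ = 166.93° (east) — does not cross 180°.
Leg 2: +24.07° → +89.14°, shortest Δλ = 65.07° (east) — does not cross 180°.
Leg 3: +89.14° → +173.08°, shortest Δλ = 83.94° (east) — does not cross 180°.
Total crossings: 0.

0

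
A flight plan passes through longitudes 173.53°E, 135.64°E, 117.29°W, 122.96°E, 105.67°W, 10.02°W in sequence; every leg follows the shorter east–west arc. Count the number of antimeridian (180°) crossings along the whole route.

3

Leg 1: +173.53° → +135.64°, shortest Δλ = -37.89° (west) — does not cross 180°.
Leg 2: +135.64° → -117.29°, shortest Δλ = 107.07° (east) — crosses 180°.
Leg 3: -117.29° → +122.96°, shortest Δλ = -119.75° (west) — crosses 180°.
Leg 4: +122.96° → -105.67°, shortest Δλ = 131.37° (east) — crosses 180°.
Leg 5: -105.67° → -10.02°, shortest Δλ = 95.65° (east) — does not cross 180°.
Total crossings: 3.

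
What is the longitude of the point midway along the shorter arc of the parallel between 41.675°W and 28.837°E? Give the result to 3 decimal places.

6.419°W

Signed shortest Δλ from -41.675° to +28.837° is +70.512°.
Midpoint longitude = -41.675° + (+70.512°)/2 = -41.675° + 35.256° = -6.419°.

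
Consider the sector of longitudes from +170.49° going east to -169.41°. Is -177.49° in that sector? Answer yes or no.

Band width going east from +170.49° to -169.41°: ((-169.41 − 170.49) mod 360) = 20.10°.
Offset of -177.49° east of the west edge: ((-177.49 − 170.49) mod 360) = 12.02°.
12.02° ≤ 20.10° ⇒ inside.

Yes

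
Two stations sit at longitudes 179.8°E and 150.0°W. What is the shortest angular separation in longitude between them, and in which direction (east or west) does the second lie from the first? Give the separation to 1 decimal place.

30.2° east

Raw difference: -150.0 − 179.8 = -329.8°.
Normalise into (−180°, 180°]: -329.8° + 360° = 30.2°.
Positive ⇒ the second point lies to the east; separation 30.2°.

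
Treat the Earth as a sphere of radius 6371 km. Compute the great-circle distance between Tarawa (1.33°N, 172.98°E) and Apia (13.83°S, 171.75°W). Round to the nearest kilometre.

Δλ = -171.75 − 172.98 = -344.73°; wrapped into (−180°, 180°]: 15.27°.
Δφ = -13.83 − 1.33 = -15.16°.
a = sin²(Δφ/2) + cos φ₁ · cos φ₂ · sin²(Δλ/2) = 0.034536.
c = 2·atan2(√a, √(1−a)) = 0.37385 rad → d = 6371·c ≈ 2381.81 km.

2382 km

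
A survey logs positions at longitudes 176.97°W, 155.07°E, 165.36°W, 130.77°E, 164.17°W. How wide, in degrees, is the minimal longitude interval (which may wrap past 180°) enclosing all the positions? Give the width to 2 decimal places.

Sort the longitudes: -176.97°, -165.36°, -164.17°, +130.77°, +155.07°.
Eastward gaps between consecutive values (wrapping around): 11.61°, 1.19°, 294.94°, 24.30°, 27.96°.
Largest gap = 294.94° ⇒ minimal covering band is its complement: 360° − 294.94° = 65.06°.
Band runs from +130.77° eastward to -164.17°, crossing the antimeridian.

65.06°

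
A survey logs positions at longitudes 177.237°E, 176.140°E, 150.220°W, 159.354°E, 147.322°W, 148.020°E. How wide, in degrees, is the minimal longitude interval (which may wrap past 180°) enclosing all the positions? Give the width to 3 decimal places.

64.658°

Sort the longitudes: -150.220°, -147.322°, +148.020°, +159.354°, +176.140°, +177.237°.
Eastward gaps between consecutive values (wrapping around): 2.898°, 295.342°, 11.334°, 16.786°, 1.097°, 32.543°.
Largest gap = 295.342° ⇒ minimal covering band is its complement: 360° − 295.342° = 64.658°.
Band runs from +148.020° eastward to -147.322°, crossing the antimeridian.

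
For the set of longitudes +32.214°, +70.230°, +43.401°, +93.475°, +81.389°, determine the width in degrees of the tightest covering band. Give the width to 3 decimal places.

Sort the longitudes: +32.214°, +43.401°, +70.230°, +81.389°, +93.475°.
Eastward gaps between consecutive values (wrapping around): 11.187°, 26.829°, 11.159°, 12.086°, 298.739°.
Largest gap = 298.739° ⇒ minimal covering band is its complement: 360° − 298.739° = 61.261°.
Band runs from +32.214° eastward to +93.475°.

61.261°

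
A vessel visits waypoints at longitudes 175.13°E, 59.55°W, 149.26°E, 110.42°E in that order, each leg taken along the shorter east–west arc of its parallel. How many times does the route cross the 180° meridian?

Leg 1: +175.13° → -59.55°, shortest Δλ = 125.32° (east) — crosses 180°.
Leg 2: -59.55° → +149.26°, shortest Δλ = -151.19° (west) — crosses 180°.
Leg 3: +149.26° → +110.42°, shortest Δλ = -38.84° (west) — does not cross 180°.
Total crossings: 2.

2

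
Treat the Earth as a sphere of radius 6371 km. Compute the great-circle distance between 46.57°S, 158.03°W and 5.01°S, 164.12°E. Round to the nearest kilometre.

5874 km

Δλ = 164.12 − -158.03 = 322.15°; wrapped into (−180°, 180°]: -37.85°.
Δφ = -5.01 − -46.57 = 41.56°.
a = sin²(Δφ/2) + cos φ₁ · cos φ₂ · sin²(Δλ/2) = 0.197908.
c = 2·atan2(√a, √(1−a)) = 0.92205 rad → d = 6371·c ≈ 5874.41 km.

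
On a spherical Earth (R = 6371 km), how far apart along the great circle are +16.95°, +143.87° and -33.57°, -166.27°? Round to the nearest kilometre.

Δλ = -166.27 − 143.87 = -310.14°; wrapped into (−180°, 180°]: 49.86°.
Δφ = -33.57 − 16.95 = -50.52°.
a = sin²(Δφ/2) + cos φ₁ · cos φ₂ · sin²(Δλ/2) = 0.323702.
c = 2·atan2(√a, √(1−a)) = 1.21045 rad → d = 6371·c ≈ 7711.80 km.

7712 km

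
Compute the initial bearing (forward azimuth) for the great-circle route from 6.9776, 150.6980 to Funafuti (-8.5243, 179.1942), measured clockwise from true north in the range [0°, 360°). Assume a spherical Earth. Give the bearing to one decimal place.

118.2°

Δλ = 179.1942 − 150.6980 = 28.4962°.
θ = atan2( sin Δλ · cos φ₂ , cos φ₁ · sin φ₂ − sin φ₁ · cos φ₂ · cos Δλ )
  = atan2(0.47183, -0.25272) = 118.174° → normalised to [0°, 360°): 118.174°.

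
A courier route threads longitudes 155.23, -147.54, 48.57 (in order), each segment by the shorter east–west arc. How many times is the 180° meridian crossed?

Leg 1: +155.23° → -147.54°, shortest Δλ = 57.23° (east) — crosses 180°.
Leg 2: -147.54° → +48.57°, shortest Δλ = -163.89° (west) — crosses 180°.
Total crossings: 2.

2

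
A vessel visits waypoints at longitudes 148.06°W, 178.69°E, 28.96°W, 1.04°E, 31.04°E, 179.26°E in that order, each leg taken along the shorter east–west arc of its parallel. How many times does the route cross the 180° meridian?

2

Leg 1: -148.06° → +178.69°, shortest Δλ = -33.25° (west) — crosses 180°.
Leg 2: +178.69° → -28.96°, shortest Δλ = 152.35° (east) — crosses 180°.
Leg 3: -28.96° → +1.04°, shortest Δλ = 30.0° (east) — does not cross 180°.
Leg 4: +1.04° → +31.04°, shortest Δλ = 30.0° (east) — does not cross 180°.
Leg 5: +31.04° → +179.26°, shortest Δλ = 148.22° (east) — does not cross 180°.
Total crossings: 2.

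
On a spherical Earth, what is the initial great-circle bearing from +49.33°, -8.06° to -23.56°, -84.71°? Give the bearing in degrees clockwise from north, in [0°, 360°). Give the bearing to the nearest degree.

245°

Δλ = -84.71 − -8.06 = -76.65°.
θ = atan2( sin Δλ · cos φ₂ , cos φ₁ · sin φ₂ − sin φ₁ · cos φ₂ · cos Δλ )
  = atan2(-0.89187, -0.42102) = -115.270° → normalised to [0°, 360°): 244.730°.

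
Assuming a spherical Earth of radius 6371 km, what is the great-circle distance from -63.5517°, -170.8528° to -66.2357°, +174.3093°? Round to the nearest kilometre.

Δλ = 174.3093 − -170.8528 = 345.1621°; wrapped into (−180°, 180°]: -14.8379°.
Δφ = -66.2357 − -63.5517 = -2.6840°.
a = sin²(Δφ/2) + cos φ₁ · cos φ₂ · sin²(Δλ/2) = 0.003541.
c = 2·atan2(√a, √(1−a)) = 0.11908 rad → d = 6371·c ≈ 758.67 km.

759 km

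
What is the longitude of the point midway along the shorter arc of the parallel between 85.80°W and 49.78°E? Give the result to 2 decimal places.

18.01°W

Signed shortest Δλ from -85.80° to +49.78° is +135.58°.
Midpoint longitude = -85.80° + (+135.58°)/2 = -85.80° + 67.79° = -18.01°.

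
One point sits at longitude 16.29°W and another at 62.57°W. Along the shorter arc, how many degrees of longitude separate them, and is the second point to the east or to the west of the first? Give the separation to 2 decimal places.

46.28° west

Raw difference: -62.57 − -16.29 = -46.28°.
Normalise into (−180°, 180°]: -46.28° stays -46.28°.
Negative ⇒ the second point lies to the west; separation 46.28°.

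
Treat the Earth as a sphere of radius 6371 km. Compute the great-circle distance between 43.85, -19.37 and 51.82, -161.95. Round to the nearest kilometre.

8786 km

Δλ = -161.95 − -19.37 = -142.58°.
Δφ = 51.82 − 43.85 = 7.97°.
a = sin²(Δφ/2) + cos φ₁ · cos φ₂ · sin²(Δλ/2) = 0.404731.
c = 2·atan2(√a, √(1−a)) = 1.37909 rad → d = 6371·c ≈ 8786.16 km.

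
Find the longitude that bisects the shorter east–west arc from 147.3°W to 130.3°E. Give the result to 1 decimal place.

171.5°E

Signed shortest Δλ from -147.3° to +130.3° is -82.4°.
Midpoint longitude = -147.3° + (-82.4°)/2 = -147.3° − 41.2° = -188.5°.
Normalise into (−180°, 180°]: +171.5°.
(The naïve average (-147.3 + +130.3)/2 = -8.5° is on the wrong side of the globe.)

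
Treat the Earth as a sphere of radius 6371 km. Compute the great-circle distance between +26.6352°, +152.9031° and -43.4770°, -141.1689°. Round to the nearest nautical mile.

Δλ = -141.1689 − 152.9031 = -294.0720°; wrapped into (−180°, 180°]: 65.9280°.
Δφ = -43.4770 − 26.6352 = -70.1122°.
a = sin²(Δφ/2) + cos φ₁ · cos φ₂ · sin²(Δλ/2) = 0.521946.
c = 2·atan2(√a, √(1−a)) = 1.61470 rad → d = 6371·c ≈ 10287.27 km ≈ 5554.68 nmi.

5555 nmi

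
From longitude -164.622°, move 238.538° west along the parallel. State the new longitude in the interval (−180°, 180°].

-43.160°

Start at -164.622°; shift −238.538° → -403.160°.
-403.160° lies outside (−180°, 180°]; add 360° → -43.160°.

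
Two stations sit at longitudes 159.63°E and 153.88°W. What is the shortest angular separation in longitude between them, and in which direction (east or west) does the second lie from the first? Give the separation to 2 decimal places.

46.49° east

Raw difference: -153.88 − 159.63 = -313.51°.
Normalise into (−180°, 180°]: -313.51° + 360° = 46.49°.
Positive ⇒ the second point lies to the east; separation 46.49°.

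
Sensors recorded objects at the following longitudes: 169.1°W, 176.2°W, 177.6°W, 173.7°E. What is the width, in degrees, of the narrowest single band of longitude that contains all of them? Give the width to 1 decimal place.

17.2°

Sort the longitudes: -177.6°, -176.2°, -169.1°, +173.7°.
Eastward gaps between consecutive values (wrapping around): 1.4°, 7.1°, 342.8°, 8.7°.
Largest gap = 342.8° ⇒ minimal covering band is its complement: 360° − 342.8° = 17.2°.
Band runs from +173.7° eastward to -169.1°, crossing the antimeridian.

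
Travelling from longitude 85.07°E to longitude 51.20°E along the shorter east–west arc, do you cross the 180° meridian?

Signed shortest Δλ = ((51.20 − 85.07 + 180) mod 360) − 180 = -33.87°.
Going west by 33.87° from +85.07° reaches +51.20° without touching 180°.

No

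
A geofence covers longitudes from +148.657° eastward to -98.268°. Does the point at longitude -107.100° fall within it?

Yes

Band width going east from +148.657° to -98.268°: ((-98.268 − 148.657) mod 360) = 113.075°.
Offset of -107.100° east of the west edge: ((-107.100 − 148.657) mod 360) = 104.243°.
104.243° ≤ 113.075° ⇒ inside.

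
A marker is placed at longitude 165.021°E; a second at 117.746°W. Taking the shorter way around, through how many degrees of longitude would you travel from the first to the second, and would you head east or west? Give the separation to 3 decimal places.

Raw difference: -117.746 − 165.021 = -282.767°.
Normalise into (−180°, 180°]: -282.767° + 360° = 77.233°.
Positive ⇒ the second point lies to the east; separation 77.233°.

77.233° east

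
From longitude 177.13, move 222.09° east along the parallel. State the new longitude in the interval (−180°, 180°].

+39.22°

Start at +177.13°; shift +222.09° → +399.22°.
+399.22° lies outside (−180°, 180°]; subtract 360° → +39.22°.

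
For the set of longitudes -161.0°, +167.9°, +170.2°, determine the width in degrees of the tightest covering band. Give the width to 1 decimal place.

Sort the longitudes: -161.0°, +167.9°, +170.2°.
Eastward gaps between consecutive values (wrapping around): 328.9°, 2.3°, 28.8°.
Largest gap = 328.9° ⇒ minimal covering band is its complement: 360° − 328.9° = 31.1°.
Band runs from +167.9° eastward to -161.0°, crossing the antimeridian.

31.1°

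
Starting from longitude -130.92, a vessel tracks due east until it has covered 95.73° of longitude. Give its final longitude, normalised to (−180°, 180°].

-35.19°

Start at -130.92°; shift +95.73° → -35.19°.
-35.19° already lies in (−180°, 180°].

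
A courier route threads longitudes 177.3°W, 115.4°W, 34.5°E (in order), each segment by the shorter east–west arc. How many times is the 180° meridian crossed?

0

Leg 1: -177.3° → -115.4°, shortest Δλ = 61.9° (east) — does not cross 180°.
Leg 2: -115.4° → +34.5°, shortest Δλ = 149.9° (east) — does not cross 180°.
Total crossings: 0.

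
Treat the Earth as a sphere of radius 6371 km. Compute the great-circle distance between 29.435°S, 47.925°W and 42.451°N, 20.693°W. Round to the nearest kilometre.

8466 km

Δλ = -20.693 − -47.925 = 27.232°.
Δφ = 42.451 − -29.435 = 71.886°.
a = sin²(Δφ/2) + cos φ₁ · cos φ₂ · sin²(Δλ/2) = 0.380159.
c = 2·atan2(√a, √(1−a)) = 1.32876 rad → d = 6371·c ≈ 8465.51 km.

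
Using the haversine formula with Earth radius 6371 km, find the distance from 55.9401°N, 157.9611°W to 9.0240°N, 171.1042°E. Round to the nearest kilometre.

5873 km

Δλ = 171.1042 − -157.9611 = 329.0653°; wrapped into (−180°, 180°]: -30.9347°.
Δφ = 9.0240 − 55.9401 = -46.9161°.
a = sin²(Δφ/2) + cos φ₁ · cos φ₂ · sin²(Δλ/2) = 0.197806.
c = 2·atan2(√a, √(1−a)) = 0.92180 rad → d = 6371·c ≈ 5872.78 km.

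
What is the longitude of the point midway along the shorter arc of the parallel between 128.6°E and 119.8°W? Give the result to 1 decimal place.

Signed shortest Δλ from +128.6° to -119.8° is +111.6°.
Midpoint longitude = +128.6° + (+111.6°)/2 = +128.6° + 55.8° = +184.4°.
Normalise into (−180°, 180°]: -175.6°.
(The naïve average (+128.6 + -119.8)/2 = 4.4° is on the wrong side of the globe.)

175.6°W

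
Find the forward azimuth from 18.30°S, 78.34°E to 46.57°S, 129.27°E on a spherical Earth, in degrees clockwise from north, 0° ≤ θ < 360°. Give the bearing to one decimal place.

Δλ = 129.27 − 78.34 = 50.93°.
θ = atan2( sin Δλ · cos φ₂ , cos φ₁ · sin φ₂ − sin φ₁ · cos φ₂ · cos Δλ )
  = atan2(0.53373, -0.55344) = 136.038° → normalised to [0°, 360°): 136.038°.

136.0°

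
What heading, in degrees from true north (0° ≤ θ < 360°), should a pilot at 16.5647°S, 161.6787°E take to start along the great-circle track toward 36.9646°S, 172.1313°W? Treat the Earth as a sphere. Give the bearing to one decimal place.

136.5°

Δλ = -172.1313 − 161.6787 = -333.8100°; wrapped into (−180°, 180°]: 26.1900°.
θ = atan2( sin Δλ · cos φ₂ , cos φ₁ · sin φ₂ − sin φ₁ · cos φ₂ · cos Δλ )
  = atan2(0.35264, -0.37196) = 136.527° → normalised to [0°, 360°): 136.527°.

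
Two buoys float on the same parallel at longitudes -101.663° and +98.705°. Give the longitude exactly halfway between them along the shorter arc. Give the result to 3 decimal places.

Signed shortest Δλ from -101.663° to +98.705° is -159.632°.
Midpoint longitude = -101.663° + (-159.632°)/2 = -101.663° − 79.816° = -181.479°.
Normalise into (−180°, 180°]: +178.521°.
(The naïve average (-101.663 + +98.705)/2 = -1.479° is on the wrong side of the globe.)

+178.521°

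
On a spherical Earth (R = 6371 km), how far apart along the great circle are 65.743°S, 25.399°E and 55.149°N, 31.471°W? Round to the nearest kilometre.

14267 km

Δλ = -31.471 − 25.399 = -56.870°.
Δφ = 55.149 − -65.743 = 120.892°.
a = sin²(Δφ/2) + cos φ₁ · cos φ₂ · sin²(Δλ/2) = 0.809939.
c = 2·atan2(√a, √(1−a)) = 2.23938 rad → d = 6371·c ≈ 14267.12 km.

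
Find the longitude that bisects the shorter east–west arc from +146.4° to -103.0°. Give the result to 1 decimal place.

-158.3°

Signed shortest Δλ from +146.4° to -103.0° is +110.6°.
Midpoint longitude = +146.4° + (+110.6°)/2 = +146.4° + 55.3° = +201.7°.
Normalise into (−180°, 180°]: -158.3°.
(The naïve average (+146.4 + -103.0)/2 = 21.7° is on the wrong side of the globe.)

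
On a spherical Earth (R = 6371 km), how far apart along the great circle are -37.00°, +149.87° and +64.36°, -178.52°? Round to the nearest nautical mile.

Δλ = -178.52 − 149.87 = -328.39°; wrapped into (−180°, 180°]: 31.61°.
Δφ = 64.36 − -37.00 = 101.36°.
a = sin²(Δφ/2) + cos φ₁ · cos φ₂ · sin²(Δλ/2) = 0.624123.
c = 2·atan2(√a, √(1−a)) = 1.82166 rad → d = 6371·c ≈ 11605.82 km ≈ 6266.64 nmi.

6267 nmi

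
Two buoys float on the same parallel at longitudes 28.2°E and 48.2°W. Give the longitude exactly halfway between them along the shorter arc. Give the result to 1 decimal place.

Signed shortest Δλ from +28.2° to -48.2° is -76.4°.
Midpoint longitude = +28.2° + (-76.4°)/2 = +28.2° − 38.2° = -10.0°.

10.0°W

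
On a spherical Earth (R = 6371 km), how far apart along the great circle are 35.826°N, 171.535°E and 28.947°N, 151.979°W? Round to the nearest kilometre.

Δλ = -151.979 − 171.535 = -323.514°; wrapped into (−180°, 180°]: 36.486°.
Δφ = 28.947 − 35.826 = -6.879°.
a = sin²(Δφ/2) + cos φ₁ · cos φ₂ · sin²(Δλ/2) = 0.073130.
c = 2·atan2(√a, √(1−a)) = 0.54767 rad → d = 6371·c ≈ 3489.20 km.

3489 km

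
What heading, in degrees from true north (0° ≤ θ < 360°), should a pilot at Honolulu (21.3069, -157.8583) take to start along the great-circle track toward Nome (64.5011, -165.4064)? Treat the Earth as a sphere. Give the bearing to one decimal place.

355.3°

Δλ = -165.4064 − -157.8583 = -7.5481°.
θ = atan2( sin Δλ · cos φ₂ , cos φ₁ · sin φ₂ − sin φ₁ · cos φ₂ · cos Δλ )
  = atan2(-0.05655, 0.68583) = -4.714° → normalised to [0°, 360°): 355.286°.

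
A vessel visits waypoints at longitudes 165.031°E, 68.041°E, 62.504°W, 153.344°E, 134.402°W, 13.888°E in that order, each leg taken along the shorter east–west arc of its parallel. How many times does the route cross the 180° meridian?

Leg 1: +165.031° → +68.041°, shortest Δλ = -96.99° (west) — does not cross 180°.
Leg 2: +68.041° → -62.504°, shortest Δλ = -130.545° (west) — does not cross 180°.
Leg 3: -62.504° → +153.344°, shortest Δλ = -144.152° (west) — crosses 180°.
Leg 4: +153.344° → -134.402°, shortest Δλ = 72.254° (east) — crosses 180°.
Leg 5: -134.402° → +13.888°, shortest Δλ = 148.29° (east) — does not cross 180°.
Total crossings: 2.

2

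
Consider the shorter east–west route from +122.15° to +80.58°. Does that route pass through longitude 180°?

No

Signed shortest Δλ = ((80.58 − 122.15 + 180) mod 360) − 180 = -41.57°.
Going west by 41.57° from +122.15° reaches +80.58° without touching 180°.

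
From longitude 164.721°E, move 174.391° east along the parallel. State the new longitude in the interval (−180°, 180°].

Start at +164.721°; shift +174.391° → +339.112°.
+339.112° lies outside (−180°, 180°]; subtract 360° → -20.888°.

20.888°W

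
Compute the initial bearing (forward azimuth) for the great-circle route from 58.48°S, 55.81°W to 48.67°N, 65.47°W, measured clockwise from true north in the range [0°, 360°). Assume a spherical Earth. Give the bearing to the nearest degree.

Δλ = -65.47 − -55.81 = -9.66°.
θ = atan2( sin Δλ · cos φ₂ , cos φ₁ · sin φ₂ − sin φ₁ · cos φ₂ · cos Δλ )
  = atan2(-0.11082, 0.94755) = -6.670° → normalised to [0°, 360°): 353.330°.

353°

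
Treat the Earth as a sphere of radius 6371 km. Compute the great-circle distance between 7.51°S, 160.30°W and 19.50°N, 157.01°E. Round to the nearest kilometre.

5555 km

Δλ = 157.01 − -160.30 = 317.31°; wrapped into (−180°, 180°]: -42.69°.
Δφ = 19.50 − -7.51 = 27.01°.
a = sin²(Δφ/2) + cos φ₁ · cos φ₂ · sin²(Δλ/2) = 0.178350.
c = 2·atan2(√a, √(1−a)) = 0.87199 rad → d = 6371·c ≈ 5555.48 km.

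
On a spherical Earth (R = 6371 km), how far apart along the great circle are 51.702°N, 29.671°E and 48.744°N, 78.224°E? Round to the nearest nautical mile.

1839 nmi

Δλ = 78.224 − 29.671 = 48.553°.
Δφ = 48.744 − 51.702 = -2.958°.
a = sin²(Δφ/2) + cos φ₁ · cos φ₂ · sin²(Δλ/2) = 0.069748.
c = 2·atan2(√a, √(1−a)) = 0.53454 rad → d = 6371·c ≈ 3405.54 km ≈ 1838.85 nmi.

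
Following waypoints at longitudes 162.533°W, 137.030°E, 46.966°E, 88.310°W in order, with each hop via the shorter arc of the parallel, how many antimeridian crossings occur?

1

Leg 1: -162.533° → +137.030°, shortest Δλ = -60.437° (west) — crosses 180°.
Leg 2: +137.030° → +46.966°, shortest Δλ = -90.064° (west) — does not cross 180°.
Leg 3: +46.966° → -88.310°, shortest Δλ = -135.276° (west) — does not cross 180°.
Total crossings: 1.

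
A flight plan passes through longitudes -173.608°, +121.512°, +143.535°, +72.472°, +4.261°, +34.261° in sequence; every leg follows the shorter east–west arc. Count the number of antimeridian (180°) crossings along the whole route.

1

Leg 1: -173.608° → +121.512°, shortest Δλ = -64.88° (west) — crosses 180°.
Leg 2: +121.512° → +143.535°, shortest Δλ = 22.023° (east) — does not cross 180°.
Leg 3: +143.535° → +72.472°, shortest Δλ = -71.063° (west) — does not cross 180°.
Leg 4: +72.472° → +4.261°, shortest Δλ = -68.211° (west) — does not cross 180°.
Leg 5: +4.261° → +34.261°, shortest Δλ = 30.0° (east) — does not cross 180°.
Total crossings: 1.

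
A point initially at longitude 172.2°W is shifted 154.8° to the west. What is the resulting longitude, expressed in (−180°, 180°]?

33.0°E

Start at -172.2°; shift −154.8° → -327.0°.
-327.0° lies outside (−180°, 180°]; add 360° → +33.0°.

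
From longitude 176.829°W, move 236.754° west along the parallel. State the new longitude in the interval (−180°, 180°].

Start at -176.829°; shift −236.754° → -413.583°.
-413.583° lies outside (−180°, 180°]; add 360° → -53.583°.

53.583°W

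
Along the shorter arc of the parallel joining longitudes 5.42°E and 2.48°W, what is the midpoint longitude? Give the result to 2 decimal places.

Signed shortest Δλ from +5.42° to -2.48° is -7.90°.
Midpoint longitude = +5.42° + (-7.90°)/2 = +5.42° − 3.95° = +1.47°.

1.47°E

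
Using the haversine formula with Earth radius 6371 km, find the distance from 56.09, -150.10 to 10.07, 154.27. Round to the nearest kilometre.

6997 km

Δλ = 154.27 − -150.10 = 304.37°; wrapped into (−180°, 180°]: -55.63°.
Δφ = 10.07 − 56.09 = -46.02°.
a = sin²(Δφ/2) + cos φ₁ · cos φ₂ · sin²(Δλ/2) = 0.272396.
c = 2·atan2(√a, √(1−a)) = 1.09819 rad → d = 6371·c ≈ 6996.57 km.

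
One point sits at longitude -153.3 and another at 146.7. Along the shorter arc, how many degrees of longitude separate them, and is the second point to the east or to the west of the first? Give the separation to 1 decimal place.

Raw difference: 146.7 − -153.3 = 300.0°.
Normalise into (−180°, 180°]: 300.0° − 360° = -60.0°.
Negative ⇒ the second point lies to the west; separation 60.0°.

60.0° west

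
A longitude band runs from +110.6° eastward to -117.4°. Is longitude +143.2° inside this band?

Band width going east from +110.6° to -117.4°: ((-117.4 − 110.6) mod 360) = 132.0°.
Offset of +143.2° east of the west edge: ((143.2 − 110.6) mod 360) = 32.6°.
32.6° ≤ 132.0° ⇒ inside.

Yes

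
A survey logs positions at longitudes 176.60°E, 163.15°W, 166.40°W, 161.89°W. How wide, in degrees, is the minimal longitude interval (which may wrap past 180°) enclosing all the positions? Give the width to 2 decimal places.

21.51°

Sort the longitudes: -166.40°, -163.15°, -161.89°, +176.60°.
Eastward gaps between consecutive values (wrapping around): 3.25°, 1.26°, 338.49°, 17.00°.
Largest gap = 338.49° ⇒ minimal covering band is its complement: 360° − 338.49° = 21.51°.
Band runs from +176.60° eastward to -161.89°, crossing the antimeridian.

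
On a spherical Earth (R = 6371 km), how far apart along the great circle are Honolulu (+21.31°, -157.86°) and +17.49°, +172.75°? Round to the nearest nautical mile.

1678 nmi

Δλ = 172.75 − -157.86 = 330.61°; wrapped into (−180°, 180°]: -29.39°.
Δφ = 17.49 − 21.31 = -3.82°.
a = sin²(Δφ/2) + cos φ₁ · cos φ₂ · sin²(Δλ/2) = 0.058290.
c = 2·atan2(√a, √(1−a)) = 0.48768 rad → d = 6371·c ≈ 3107.04 km ≈ 1677.67 nmi.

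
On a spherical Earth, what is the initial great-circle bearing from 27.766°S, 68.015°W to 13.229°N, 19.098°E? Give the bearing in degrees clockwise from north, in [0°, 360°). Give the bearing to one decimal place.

Δλ = 19.098 − -68.015 = 87.113°.
θ = atan2( sin Δλ · cos φ₂ , cos φ₁ · sin φ₂ − sin φ₁ · cos φ₂ · cos Δλ )
  = atan2(0.97223, 0.22534) = 76.951° → normalised to [0°, 360°): 76.951°.

77.0°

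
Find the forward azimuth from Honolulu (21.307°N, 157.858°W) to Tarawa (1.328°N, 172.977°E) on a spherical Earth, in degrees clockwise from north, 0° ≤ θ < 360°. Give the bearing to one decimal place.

Δλ = 172.977 − -157.858 = 330.835°; wrapped into (−180°, 180°]: -29.165°.
θ = atan2( sin Δλ · cos φ₂ , cos φ₁ · sin φ₂ − sin φ₁ · cos φ₂ · cos Δλ )
  = atan2(-0.48720, -0.29562) = -121.249° → normalised to [0°, 360°): 238.751°.

238.8°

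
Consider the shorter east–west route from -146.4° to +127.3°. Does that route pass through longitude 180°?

Naïve |127.3 − -146.4| = 273.7° > 180°, so the shorter arc goes the other way round — across 180°.
Signed shortest Δλ = ((127.3 − -146.4 + 180) mod 360) − 180 = -86.3°.
Going west by 86.3° from -146.4° passes through 180° before reaching +127.3°.

Yes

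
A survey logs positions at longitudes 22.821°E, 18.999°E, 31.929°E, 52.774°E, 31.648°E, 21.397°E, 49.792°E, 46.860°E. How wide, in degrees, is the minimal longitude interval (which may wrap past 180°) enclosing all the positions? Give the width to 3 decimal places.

Sort the longitudes: +18.999°, +21.397°, +22.821°, +31.648°, +31.929°, +46.860°, +49.792°, +52.774°.
Eastward gaps between consecutive values (wrapping around): 2.398°, 1.424°, 8.827°, 0.281°, 14.931°, 2.932°, 2.982°, 326.225°.
Largest gap = 326.225° ⇒ minimal covering band is its complement: 360° − 326.225° = 33.775°.
Band runs from +18.999° eastward to +52.774°.

33.775°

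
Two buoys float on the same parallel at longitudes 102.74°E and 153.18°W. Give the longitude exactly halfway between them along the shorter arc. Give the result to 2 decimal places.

154.78°E

Signed shortest Δλ from +102.74° to -153.18° is +104.08°.
Midpoint longitude = +102.74° + (+104.08°)/2 = +102.74° + 52.04° = +154.78°.
(The naïve average (+102.74 + -153.18)/2 = -25.22° is on the wrong side of the globe.)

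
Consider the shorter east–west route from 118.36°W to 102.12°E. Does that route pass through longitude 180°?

Naïve |102.12 − -118.36| = 220.48° > 180°, so the shorter arc goes the other way round — across 180°.
Signed shortest Δλ = ((102.12 − -118.36 + 180) mod 360) − 180 = -139.52°.
Going west by 139.52° from -118.36° passes through 180° before reaching +102.12°.

Yes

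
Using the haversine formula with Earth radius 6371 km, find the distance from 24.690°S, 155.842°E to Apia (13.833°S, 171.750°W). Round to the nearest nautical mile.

1943 nmi

Δλ = -171.750 − 155.842 = -327.592°; wrapped into (−180°, 180°]: 32.408°.
Δφ = -13.833 − -24.690 = 10.857°.
a = sin²(Δφ/2) + cos φ₁ · cos φ₂ · sin²(Δλ/2) = 0.077652.
c = 2·atan2(√a, √(1−a)) = 0.56480 rad → d = 6371·c ≈ 3598.34 km ≈ 1942.95 nmi.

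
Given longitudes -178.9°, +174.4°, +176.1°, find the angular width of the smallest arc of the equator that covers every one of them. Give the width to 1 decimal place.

6.7°

Sort the longitudes: -178.9°, +174.4°, +176.1°.
Eastward gaps between consecutive values (wrapping around): 353.3°, 1.7°, 5.0°.
Largest gap = 353.3° ⇒ minimal covering band is its complement: 360° − 353.3° = 6.7°.
Band runs from +174.4° eastward to -178.9°, crossing the antimeridian.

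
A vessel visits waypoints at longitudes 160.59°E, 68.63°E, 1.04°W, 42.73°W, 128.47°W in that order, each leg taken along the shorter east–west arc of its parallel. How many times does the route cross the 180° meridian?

Leg 1: +160.59° → +68.63°, shortest Δλ = -91.96° (west) — does not cross 180°.
Leg 2: +68.63° → -1.04°, shortest Δλ = -69.67° (west) — does not cross 180°.
Leg 3: -1.04° → -42.73°, shortest Δλ = -41.69° (west) — does not cross 180°.
Leg 4: -42.73° → -128.47°, shortest Δλ = -85.74° (west) — does not cross 180°.
Total crossings: 0.

0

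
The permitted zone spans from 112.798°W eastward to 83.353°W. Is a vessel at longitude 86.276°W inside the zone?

Band width going east from -112.798° to -83.353°: ((-83.353 − -112.798) mod 360) = 29.445°.
Offset of -86.276° east of the west edge: ((-86.276 − -112.798) mod 360) = 26.522°.
26.522° ≤ 29.445° ⇒ inside.

Yes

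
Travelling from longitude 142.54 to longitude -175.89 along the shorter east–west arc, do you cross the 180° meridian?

Yes

Naïve |-175.89 − 142.54| = 318.43° > 180°, so the shorter arc goes the other way round — across 180°.
Signed shortest Δλ = ((-175.89 − 142.54 + 180) mod 360) − 180 = 41.57°.
Going east by 41.57° from +142.54° passes through 180° before reaching -175.89°.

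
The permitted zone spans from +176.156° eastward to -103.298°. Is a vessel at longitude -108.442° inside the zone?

Band width going east from +176.156° to -103.298°: ((-103.298 − 176.156) mod 360) = 80.546°.
Offset of -108.442° east of the west edge: ((-108.442 − 176.156) mod 360) = 75.402°.
75.402° ≤ 80.546° ⇒ inside.

Yes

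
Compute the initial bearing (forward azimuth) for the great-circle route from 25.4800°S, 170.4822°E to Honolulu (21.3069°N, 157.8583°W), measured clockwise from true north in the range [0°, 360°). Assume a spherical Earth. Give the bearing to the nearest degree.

36°

Δλ = -157.8583 − 170.4822 = -328.3405°; wrapped into (−180°, 180°]: 31.6595°.
θ = atan2( sin Δλ · cos φ₂ , cos φ₁ · sin φ₂ − sin φ₁ · cos φ₂ · cos Δλ )
  = atan2(0.48899, 0.66917) = 36.157° → normalised to [0°, 360°): 36.157°.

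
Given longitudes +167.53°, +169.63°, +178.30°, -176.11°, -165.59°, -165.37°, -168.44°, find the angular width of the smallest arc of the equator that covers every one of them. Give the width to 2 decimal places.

27.10°

Sort the longitudes: -176.11°, -168.44°, -165.59°, -165.37°, +167.53°, +169.63°, +178.30°.
Eastward gaps between consecutive values (wrapping around): 7.67°, 2.85°, 0.22°, 332.90°, 2.10°, 8.67°, 5.59°.
Largest gap = 332.90° ⇒ minimal covering band is its complement: 360° − 332.90° = 27.10°.
Band runs from +167.53° eastward to -165.37°, crossing the antimeridian.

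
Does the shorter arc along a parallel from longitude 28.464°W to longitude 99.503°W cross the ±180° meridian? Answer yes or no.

Signed shortest Δλ = ((-99.503 − -28.464 + 180) mod 360) − 180 = -71.039°.
Going west by 71.039° from -28.464° reaches -99.503° without touching 180°.

No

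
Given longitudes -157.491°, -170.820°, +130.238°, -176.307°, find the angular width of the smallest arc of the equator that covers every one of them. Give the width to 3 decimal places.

Sort the longitudes: -176.307°, -170.820°, -157.491°, +130.238°.
Eastward gaps between consecutive values (wrapping around): 5.487°, 13.329°, 287.729°, 53.455°.
Largest gap = 287.729° ⇒ minimal covering band is its complement: 360° − 287.729° = 72.271°.
Band runs from +130.238° eastward to -157.491°, crossing the antimeridian.

72.271°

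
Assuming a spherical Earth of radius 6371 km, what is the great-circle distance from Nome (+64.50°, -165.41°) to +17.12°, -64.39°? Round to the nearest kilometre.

Δλ = -64.39 − -165.41 = 101.02°.
Δφ = 17.12 − 64.50 = -47.38°.
a = sin²(Δφ/2) + cos φ₁ · cos φ₂ · sin²(Δλ/2) = 0.406474.
c = 2·atan2(√a, √(1−a)) = 1.38264 rad → d = 6371·c ≈ 8808.78 km.

8809 km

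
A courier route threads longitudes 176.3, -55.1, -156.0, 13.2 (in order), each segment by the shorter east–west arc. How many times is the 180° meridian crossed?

1

Leg 1: +176.3° → -55.1°, shortest Δλ = 128.6° (east) — crosses 180°.
Leg 2: -55.1° → -156.0°, shortest Δλ = -100.9° (west) — does not cross 180°.
Leg 3: -156.0° → +13.2°, shortest Δλ = 169.2° (east) — does not cross 180°.
Total crossings: 1.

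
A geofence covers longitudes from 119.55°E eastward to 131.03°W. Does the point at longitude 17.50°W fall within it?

Band width going east from +119.55° to -131.03°: ((-131.03 − 119.55) mod 360) = 109.42°.
Offset of -17.50° east of the west edge: ((-17.50 − 119.55) mod 360) = 222.95°.
222.95° > 109.42° ⇒ outside.

No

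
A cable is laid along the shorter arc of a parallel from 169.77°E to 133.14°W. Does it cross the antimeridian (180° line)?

Yes

Naïve |-133.14 − 169.77| = 302.91° > 180°, so the shorter arc goes the other way round — across 180°.
Signed shortest Δλ = ((-133.14 − 169.77 + 180) mod 360) − 180 = 57.09°.
Going east by 57.09° from +169.77° passes through 180° before reaching -133.14°.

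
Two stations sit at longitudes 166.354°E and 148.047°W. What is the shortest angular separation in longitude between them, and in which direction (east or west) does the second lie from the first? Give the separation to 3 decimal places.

45.599° east

Raw difference: -148.047 − 166.354 = -314.401°.
Normalise into (−180°, 180°]: -314.401° + 360° = 45.599°.
Positive ⇒ the second point lies to the east; separation 45.599°.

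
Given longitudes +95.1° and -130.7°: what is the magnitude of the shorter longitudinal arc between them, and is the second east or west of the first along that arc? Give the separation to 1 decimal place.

134.2° east

Raw difference: -130.7 − 95.1 = -225.8°.
Normalise into (−180°, 180°]: -225.8° + 360° = 134.2°.
Positive ⇒ the second point lies to the east; separation 134.2°.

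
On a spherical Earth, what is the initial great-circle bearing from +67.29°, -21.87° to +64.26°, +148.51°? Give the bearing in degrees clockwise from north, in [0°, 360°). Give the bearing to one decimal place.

5.6°

Δλ = 148.51 − -21.87 = 170.38°.
θ = atan2( sin Δλ · cos φ₂ , cos φ₁ · sin φ₂ − sin φ₁ · cos φ₂ · cos Δλ )
  = atan2(0.07258, 0.74274) = 5.581° → normalised to [0°, 360°): 5.581°.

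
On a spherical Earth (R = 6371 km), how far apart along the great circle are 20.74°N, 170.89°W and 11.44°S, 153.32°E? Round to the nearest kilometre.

Δλ = 153.32 − -170.89 = 324.21°; wrapped into (−180°, 180°]: -35.79°.
Δφ = -11.44 − 20.74 = -32.18°.
a = sin²(Δφ/2) + cos φ₁ · cos φ₂ · sin²(Δλ/2) = 0.163355.
c = 2·atan2(√a, √(1−a)) = 0.83215 rad → d = 6371·c ≈ 5301.60 km.

5302 km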